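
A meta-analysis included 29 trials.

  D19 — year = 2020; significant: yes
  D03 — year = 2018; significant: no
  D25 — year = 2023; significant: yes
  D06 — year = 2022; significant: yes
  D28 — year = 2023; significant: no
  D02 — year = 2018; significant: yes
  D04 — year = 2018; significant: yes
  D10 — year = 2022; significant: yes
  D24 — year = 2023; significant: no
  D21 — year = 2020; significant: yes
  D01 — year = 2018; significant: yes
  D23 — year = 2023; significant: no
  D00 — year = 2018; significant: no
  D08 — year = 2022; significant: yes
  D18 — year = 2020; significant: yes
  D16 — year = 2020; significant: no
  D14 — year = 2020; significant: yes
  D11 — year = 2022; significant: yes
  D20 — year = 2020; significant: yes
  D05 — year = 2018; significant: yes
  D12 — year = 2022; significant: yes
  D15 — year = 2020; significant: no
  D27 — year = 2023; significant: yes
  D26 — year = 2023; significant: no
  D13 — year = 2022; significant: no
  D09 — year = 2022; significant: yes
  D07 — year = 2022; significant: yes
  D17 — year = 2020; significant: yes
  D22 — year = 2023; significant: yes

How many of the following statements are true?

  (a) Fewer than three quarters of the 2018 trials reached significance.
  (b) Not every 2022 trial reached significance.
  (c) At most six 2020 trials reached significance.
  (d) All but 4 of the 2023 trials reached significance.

4

(a) 2018: |A| = 6, |A ∩ B| = 4; needs |A ∩ B| / |A| < 3/4 — true.
(b) 2022: |A| = 8, |A ∩ B| = 7; needs A ⊄ B (|A ∖ B| ≥ 1) — true.
(c) 2020: |A| = 8, |A ∩ B| = 6; needs |A ∩ B| ≤ 6 — true.
(d) 2023: |A| = 7, |A ∩ B| = 3; needs |A ∖ B| = 4 — true.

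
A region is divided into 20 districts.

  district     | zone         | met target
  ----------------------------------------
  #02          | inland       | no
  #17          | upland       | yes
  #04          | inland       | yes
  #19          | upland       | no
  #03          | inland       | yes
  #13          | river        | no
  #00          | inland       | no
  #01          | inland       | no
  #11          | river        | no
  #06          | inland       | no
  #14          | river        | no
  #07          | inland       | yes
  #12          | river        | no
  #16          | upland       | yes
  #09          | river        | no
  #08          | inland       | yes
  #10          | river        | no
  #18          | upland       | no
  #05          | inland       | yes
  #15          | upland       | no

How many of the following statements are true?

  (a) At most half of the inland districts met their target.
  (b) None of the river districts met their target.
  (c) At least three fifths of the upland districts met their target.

1

(a) inland: |A| = 9, |A ∩ B| = 5; needs |A ∩ B| ≤ |A ∖ B| — false.
(b) river: |A| = 6, |A ∩ B| = 0; needs A ∩ B = ∅ (|A ∩ B| = 0) — true.
(c) upland: |A| = 5, |A ∩ B| = 2; needs |A ∩ B| / |A| ≥ 3/5 — false.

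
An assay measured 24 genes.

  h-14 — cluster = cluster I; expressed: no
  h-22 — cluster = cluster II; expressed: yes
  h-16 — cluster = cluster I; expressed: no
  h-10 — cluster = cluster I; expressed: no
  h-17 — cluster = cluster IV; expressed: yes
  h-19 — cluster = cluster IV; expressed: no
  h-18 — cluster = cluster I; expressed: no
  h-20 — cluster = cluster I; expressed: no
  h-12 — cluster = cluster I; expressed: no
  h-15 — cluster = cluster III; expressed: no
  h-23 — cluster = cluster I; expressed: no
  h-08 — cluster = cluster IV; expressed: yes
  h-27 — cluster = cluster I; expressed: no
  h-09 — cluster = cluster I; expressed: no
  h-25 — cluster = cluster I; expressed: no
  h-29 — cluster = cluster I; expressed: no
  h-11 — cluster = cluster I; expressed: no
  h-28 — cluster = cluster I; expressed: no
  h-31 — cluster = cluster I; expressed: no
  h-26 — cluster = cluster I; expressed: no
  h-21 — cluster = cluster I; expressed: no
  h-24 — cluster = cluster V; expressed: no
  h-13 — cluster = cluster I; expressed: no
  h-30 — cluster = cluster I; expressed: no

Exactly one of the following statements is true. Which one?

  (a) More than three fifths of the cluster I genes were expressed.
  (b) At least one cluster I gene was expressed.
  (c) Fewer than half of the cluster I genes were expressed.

|A| = 18, |A ∩ B| = 0, |A ∖ B| = 18.
(a) requires |A ∩ B| / |A| > 3/5: false.
(b) requires A ∩ B ≠ ∅ (|A ∩ B| ≥ 1): false.
(c) requires |A ∩ B| < |A ∖ B|: true.

(c)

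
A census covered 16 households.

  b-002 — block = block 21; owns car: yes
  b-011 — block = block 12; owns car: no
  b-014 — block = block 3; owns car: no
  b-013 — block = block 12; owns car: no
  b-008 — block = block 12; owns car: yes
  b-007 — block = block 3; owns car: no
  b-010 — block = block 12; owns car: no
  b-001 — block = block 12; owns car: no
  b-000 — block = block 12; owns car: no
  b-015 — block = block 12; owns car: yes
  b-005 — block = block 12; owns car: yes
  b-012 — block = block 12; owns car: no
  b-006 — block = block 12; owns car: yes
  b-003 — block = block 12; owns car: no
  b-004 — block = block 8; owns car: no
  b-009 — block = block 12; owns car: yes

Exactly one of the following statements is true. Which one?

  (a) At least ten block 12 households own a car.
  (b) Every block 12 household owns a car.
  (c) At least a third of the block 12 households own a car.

(c)

|A| = 12, |A ∩ B| = 5, |A ∖ B| = 7.
(a) requires |A ∩ B| ≥ 10: false.
(b) requires A ⊆ B, i.e. every element of A is in B (|A ∖ B| = 0): false.
(c) requires |A ∩ B| / |A| ≥ 1/3: true.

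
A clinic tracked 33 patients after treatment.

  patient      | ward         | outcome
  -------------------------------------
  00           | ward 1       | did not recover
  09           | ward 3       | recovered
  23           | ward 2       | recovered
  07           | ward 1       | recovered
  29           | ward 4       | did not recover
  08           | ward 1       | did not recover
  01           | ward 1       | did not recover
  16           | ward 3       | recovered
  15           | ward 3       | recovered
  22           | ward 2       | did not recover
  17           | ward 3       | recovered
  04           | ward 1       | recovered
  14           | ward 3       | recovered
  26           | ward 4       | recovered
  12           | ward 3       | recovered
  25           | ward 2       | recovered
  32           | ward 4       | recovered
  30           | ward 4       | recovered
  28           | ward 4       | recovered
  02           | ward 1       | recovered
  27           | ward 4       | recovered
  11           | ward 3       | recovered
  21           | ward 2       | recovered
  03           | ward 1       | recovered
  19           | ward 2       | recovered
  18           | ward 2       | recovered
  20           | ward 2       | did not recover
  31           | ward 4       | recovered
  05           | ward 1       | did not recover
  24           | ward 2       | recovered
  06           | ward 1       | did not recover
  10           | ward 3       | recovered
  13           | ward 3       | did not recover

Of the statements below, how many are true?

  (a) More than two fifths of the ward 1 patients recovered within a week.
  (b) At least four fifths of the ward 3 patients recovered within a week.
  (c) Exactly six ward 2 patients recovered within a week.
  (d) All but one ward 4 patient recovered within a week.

4

(a) ward 1: |A| = 9, |A ∩ B| = 4; needs |A ∩ B| / |A| > 2/5 — true.
(b) ward 3: |A| = 9, |A ∩ B| = 8; needs |A ∩ B| / |A| ≥ 4/5 — true.
(c) ward 2: |A| = 8, |A ∩ B| = 6; needs |A ∩ B| = 6 — true.
(d) ward 4: |A| = 7, |A ∩ B| = 6; needs |A ∖ B| = 1 — true.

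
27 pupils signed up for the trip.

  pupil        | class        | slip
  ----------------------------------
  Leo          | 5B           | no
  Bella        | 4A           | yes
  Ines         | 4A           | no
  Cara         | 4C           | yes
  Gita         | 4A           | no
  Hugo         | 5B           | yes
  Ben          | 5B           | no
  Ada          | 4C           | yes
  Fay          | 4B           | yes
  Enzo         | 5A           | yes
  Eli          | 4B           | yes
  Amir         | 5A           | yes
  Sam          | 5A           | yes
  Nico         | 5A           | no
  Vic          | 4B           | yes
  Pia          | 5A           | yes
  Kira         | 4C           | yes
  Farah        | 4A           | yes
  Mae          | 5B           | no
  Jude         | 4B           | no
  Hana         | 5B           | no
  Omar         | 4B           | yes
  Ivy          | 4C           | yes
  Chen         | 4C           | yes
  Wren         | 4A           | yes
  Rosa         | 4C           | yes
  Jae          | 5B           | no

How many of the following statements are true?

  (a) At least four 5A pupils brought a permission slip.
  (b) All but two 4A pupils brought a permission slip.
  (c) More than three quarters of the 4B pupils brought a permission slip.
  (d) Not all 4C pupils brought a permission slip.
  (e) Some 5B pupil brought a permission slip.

(a) 5A: |A| = 5, |A ∩ B| = 4; needs |A ∩ B| ≥ 4 — true.
(b) 4A: |A| = 5, |A ∩ B| = 3; needs |A ∖ B| = 2 — true.
(c) 4B: |A| = 5, |A ∩ B| = 4; needs |A ∩ B| / |A| > 3/4 — true.
(d) 4C: |A| = 6, |A ∩ B| = 6; needs A ⊄ B (|A ∖ B| ≥ 1) — false.
(e) 5B: |A| = 6, |A ∩ B| = 1; needs A ∩ B ≠ ∅ (|A ∩ B| ≥ 1) — true.

4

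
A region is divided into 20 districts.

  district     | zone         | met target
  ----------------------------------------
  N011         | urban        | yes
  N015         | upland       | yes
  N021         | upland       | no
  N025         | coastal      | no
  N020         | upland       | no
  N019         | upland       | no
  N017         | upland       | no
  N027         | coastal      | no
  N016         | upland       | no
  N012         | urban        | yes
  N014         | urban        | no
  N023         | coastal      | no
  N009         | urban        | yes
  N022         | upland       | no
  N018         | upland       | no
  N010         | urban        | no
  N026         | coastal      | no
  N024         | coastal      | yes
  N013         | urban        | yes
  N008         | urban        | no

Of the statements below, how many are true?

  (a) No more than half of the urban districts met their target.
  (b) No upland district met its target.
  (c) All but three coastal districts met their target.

0

(a) urban: |A| = 7, |A ∩ B| = 4; needs |A ∩ B| ≤ |A ∖ B| — false.
(b) upland: |A| = 8, |A ∩ B| = 1; needs A ∩ B = ∅ (|A ∩ B| = 0) — false.
(c) coastal: |A| = 5, |A ∩ B| = 1; needs |A ∖ B| = 3 — false.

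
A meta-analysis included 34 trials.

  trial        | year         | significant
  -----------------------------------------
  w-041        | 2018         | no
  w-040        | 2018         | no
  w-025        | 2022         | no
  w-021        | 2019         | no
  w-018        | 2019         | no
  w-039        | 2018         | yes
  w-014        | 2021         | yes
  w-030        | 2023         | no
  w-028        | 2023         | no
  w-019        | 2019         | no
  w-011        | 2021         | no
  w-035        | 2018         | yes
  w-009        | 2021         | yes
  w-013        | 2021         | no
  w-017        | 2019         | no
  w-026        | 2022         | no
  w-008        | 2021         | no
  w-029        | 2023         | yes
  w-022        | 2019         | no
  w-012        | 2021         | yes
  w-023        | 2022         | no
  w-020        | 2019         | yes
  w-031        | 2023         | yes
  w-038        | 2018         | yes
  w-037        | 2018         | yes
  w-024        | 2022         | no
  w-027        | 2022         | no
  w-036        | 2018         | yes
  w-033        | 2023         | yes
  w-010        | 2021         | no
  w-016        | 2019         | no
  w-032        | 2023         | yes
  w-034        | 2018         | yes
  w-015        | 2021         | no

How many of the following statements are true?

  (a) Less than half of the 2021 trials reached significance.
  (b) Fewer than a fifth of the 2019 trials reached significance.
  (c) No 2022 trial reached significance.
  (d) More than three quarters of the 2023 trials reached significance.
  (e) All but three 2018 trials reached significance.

(a) 2021: |A| = 8, |A ∩ B| = 3; needs |A ∩ B| < |A ∖ B| — true.
(b) 2019: |A| = 7, |A ∩ B| = 1; needs |A ∩ B| / |A| < 1/5 — true.
(c) 2022: |A| = 5, |A ∩ B| = 0; needs A ∩ B = ∅ (|A ∩ B| = 0) — true.
(d) 2023: |A| = 6, |A ∩ B| = 4; needs |A ∩ B| / |A| > 3/4 — false.
(e) 2018: |A| = 8, |A ∩ B| = 6; needs |A ∖ B| = 3 — false.

3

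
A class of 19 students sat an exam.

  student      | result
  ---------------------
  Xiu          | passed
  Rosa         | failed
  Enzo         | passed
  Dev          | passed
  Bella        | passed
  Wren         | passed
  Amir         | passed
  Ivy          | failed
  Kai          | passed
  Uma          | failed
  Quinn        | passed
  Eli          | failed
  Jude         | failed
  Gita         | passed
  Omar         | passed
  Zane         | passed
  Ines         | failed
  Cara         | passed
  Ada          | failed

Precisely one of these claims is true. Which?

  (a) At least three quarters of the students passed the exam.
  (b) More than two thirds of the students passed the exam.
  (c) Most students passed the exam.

|A| = 19, |A ∩ B| = 12, |A ∖ B| = 7.
(a) requires |A ∩ B| / |A| ≥ 3/4: false.
(b) requires |A ∩ B| / |A| > 2/3: false.
(c) requires |A ∩ B| > |A ∖ B|: true.

(c)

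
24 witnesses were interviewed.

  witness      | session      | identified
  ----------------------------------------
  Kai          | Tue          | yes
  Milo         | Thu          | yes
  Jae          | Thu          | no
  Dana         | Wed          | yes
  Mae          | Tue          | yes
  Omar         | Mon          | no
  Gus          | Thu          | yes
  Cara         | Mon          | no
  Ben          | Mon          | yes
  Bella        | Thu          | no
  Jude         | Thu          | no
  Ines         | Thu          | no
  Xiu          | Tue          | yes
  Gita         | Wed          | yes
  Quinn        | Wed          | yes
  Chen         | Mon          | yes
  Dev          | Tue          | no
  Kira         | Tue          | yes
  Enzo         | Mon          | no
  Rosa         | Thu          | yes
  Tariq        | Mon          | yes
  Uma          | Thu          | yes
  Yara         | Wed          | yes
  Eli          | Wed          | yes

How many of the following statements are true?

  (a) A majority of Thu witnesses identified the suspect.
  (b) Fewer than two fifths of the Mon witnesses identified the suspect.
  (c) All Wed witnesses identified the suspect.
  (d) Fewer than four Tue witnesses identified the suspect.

1

(a) Thu: |A| = 8, |A ∩ B| = 4; needs |A ∩ B| > |A ∖ B| — false.
(b) Mon: |A| = 6, |A ∩ B| = 3; needs |A ∩ B| / |A| < 2/5 — false.
(c) Wed: |A| = 5, |A ∩ B| = 5; needs A ⊆ B, i.e. every element of A is in B (|A ∖ B| = 0) — true.
(d) Tue: |A| = 5, |A ∩ B| = 4; needs |A ∩ B| < 4 — false.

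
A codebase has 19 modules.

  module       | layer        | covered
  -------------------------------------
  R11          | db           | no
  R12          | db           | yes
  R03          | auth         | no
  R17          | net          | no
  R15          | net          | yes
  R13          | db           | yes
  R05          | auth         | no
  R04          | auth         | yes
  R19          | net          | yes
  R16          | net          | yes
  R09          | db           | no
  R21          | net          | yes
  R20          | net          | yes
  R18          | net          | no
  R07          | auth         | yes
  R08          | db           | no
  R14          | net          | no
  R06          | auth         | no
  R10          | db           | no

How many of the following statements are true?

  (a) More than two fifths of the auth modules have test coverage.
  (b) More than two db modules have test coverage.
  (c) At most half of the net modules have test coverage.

(a) auth: |A| = 5, |A ∩ B| = 2; needs |A ∩ B| / |A| > 2/5 — false.
(b) db: |A| = 6, |A ∩ B| = 2; needs |A ∩ B| > 2 — false.
(c) net: |A| = 8, |A ∩ B| = 5; needs |A ∩ B| ≤ |A ∖ B| — false.

0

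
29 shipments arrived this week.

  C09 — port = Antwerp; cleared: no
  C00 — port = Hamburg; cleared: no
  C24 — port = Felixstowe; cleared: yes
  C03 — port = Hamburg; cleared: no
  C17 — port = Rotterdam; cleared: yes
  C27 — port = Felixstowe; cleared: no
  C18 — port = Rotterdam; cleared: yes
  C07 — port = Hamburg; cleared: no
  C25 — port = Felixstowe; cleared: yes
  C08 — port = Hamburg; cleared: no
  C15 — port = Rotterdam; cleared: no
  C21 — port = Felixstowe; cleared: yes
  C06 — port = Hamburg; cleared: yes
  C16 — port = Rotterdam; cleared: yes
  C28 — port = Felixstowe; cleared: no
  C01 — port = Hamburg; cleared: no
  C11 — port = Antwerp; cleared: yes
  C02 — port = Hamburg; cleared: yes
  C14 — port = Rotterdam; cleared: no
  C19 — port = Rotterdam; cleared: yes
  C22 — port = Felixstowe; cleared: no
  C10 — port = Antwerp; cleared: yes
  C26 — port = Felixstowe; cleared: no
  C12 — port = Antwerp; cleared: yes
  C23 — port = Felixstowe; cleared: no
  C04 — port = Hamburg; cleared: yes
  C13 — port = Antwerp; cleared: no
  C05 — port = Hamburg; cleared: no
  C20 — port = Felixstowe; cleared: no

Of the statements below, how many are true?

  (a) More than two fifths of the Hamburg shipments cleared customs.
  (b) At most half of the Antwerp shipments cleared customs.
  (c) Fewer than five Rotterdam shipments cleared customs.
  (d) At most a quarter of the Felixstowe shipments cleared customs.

(a) Hamburg: |A| = 9, |A ∩ B| = 3; needs |A ∩ B| / |A| > 2/5 — false.
(b) Antwerp: |A| = 5, |A ∩ B| = 3; needs |A ∩ B| ≤ |A ∖ B| — false.
(c) Rotterdam: |A| = 6, |A ∩ B| = 4; needs |A ∩ B| < 5 — true.
(d) Felixstowe: |A| = 9, |A ∩ B| = 3; needs |A ∩ B| / |A| ≤ 1/4 — false.

1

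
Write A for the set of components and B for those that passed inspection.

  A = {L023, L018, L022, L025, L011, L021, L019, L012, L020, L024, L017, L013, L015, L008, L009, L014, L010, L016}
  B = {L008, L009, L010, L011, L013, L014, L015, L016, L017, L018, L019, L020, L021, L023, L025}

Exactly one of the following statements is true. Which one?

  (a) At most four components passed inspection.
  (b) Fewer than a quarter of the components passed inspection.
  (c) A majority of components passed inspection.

|A| = 18, |A ∩ B| = 15, |A ∖ B| = 3.
(a) requires |A ∩ B| ≤ 4: false.
(b) requires |A ∩ B| / |A| < 1/4: false.
(c) requires |A ∩ B| > |A ∖ B|: true.

(c)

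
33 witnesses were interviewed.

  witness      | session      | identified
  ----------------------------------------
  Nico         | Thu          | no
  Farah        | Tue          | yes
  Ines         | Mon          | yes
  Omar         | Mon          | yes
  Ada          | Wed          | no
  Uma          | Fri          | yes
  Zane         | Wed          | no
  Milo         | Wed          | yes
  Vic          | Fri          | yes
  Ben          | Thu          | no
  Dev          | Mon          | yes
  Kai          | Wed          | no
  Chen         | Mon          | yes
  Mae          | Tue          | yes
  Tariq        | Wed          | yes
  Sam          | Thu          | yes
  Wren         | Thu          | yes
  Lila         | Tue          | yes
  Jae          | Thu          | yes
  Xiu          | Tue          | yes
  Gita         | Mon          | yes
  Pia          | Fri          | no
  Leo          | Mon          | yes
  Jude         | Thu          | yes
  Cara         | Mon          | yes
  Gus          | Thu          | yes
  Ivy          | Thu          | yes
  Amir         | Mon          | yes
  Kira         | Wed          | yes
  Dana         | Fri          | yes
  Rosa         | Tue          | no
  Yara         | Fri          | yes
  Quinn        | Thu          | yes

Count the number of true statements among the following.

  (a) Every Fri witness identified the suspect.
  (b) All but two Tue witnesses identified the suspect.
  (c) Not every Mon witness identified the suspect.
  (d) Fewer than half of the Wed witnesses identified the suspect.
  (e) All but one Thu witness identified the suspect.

(a) Fri: |A| = 5, |A ∩ B| = 4; needs A ⊆ B, i.e. every element of A is in B (|A ∖ B| = 0) — false.
(b) Tue: |A| = 5, |A ∩ B| = 4; needs |A ∖ B| = 2 — false.
(c) Mon: |A| = 8, |A ∩ B| = 8; needs A ⊄ B (|A ∖ B| ≥ 1) — false.
(d) Wed: |A| = 6, |A ∩ B| = 3; needs |A ∩ B| < |A ∖ B| — false.
(e) Thu: |A| = 9, |A ∩ B| = 7; needs |A ∖ B| = 1 — false.

0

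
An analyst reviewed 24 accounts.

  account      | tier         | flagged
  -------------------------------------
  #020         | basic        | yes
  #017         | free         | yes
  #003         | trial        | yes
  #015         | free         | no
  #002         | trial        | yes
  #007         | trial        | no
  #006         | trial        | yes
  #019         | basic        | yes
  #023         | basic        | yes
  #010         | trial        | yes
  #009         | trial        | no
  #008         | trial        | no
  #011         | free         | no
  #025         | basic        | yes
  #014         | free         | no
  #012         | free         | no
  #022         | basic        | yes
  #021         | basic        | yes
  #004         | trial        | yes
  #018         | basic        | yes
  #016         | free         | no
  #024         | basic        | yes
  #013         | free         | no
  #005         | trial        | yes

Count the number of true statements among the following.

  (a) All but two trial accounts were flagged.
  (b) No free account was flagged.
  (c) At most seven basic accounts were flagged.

0

(a) trial: |A| = 9, |A ∩ B| = 6; needs |A ∖ B| = 2 — false.
(b) free: |A| = 7, |A ∩ B| = 1; needs A ∩ B = ∅ (|A ∩ B| = 0) — false.
(c) basic: |A| = 8, |A ∩ B| = 8; needs |A ∩ B| ≤ 7 — false.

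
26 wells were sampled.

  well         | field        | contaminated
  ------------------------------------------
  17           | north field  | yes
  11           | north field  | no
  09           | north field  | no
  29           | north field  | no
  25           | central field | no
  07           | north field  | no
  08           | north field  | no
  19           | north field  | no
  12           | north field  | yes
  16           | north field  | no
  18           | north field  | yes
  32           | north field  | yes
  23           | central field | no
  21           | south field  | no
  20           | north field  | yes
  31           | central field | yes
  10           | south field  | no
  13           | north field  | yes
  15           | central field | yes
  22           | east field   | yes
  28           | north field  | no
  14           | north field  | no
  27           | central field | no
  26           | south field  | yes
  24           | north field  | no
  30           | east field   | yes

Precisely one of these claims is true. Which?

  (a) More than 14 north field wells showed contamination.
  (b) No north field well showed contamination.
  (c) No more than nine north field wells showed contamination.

(c)

|A| = 16, |A ∩ B| = 6, |A ∖ B| = 10.
(a) requires |A ∩ B| > 14: false.
(b) requires A ∩ B = ∅ (|A ∩ B| = 0): false.
(c) requires |A ∩ B| ≤ 9: true.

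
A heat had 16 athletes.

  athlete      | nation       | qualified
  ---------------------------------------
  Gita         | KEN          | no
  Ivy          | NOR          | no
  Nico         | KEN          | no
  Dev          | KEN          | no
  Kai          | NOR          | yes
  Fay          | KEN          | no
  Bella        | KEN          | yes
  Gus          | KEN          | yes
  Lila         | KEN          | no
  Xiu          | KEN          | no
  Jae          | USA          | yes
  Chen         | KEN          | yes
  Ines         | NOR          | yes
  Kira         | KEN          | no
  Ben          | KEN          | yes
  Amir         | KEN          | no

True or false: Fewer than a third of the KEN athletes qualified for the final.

The determiner here denotes the relation: |A ∩ B| / |A| < 1/3.
A (the restrictor) = {Gita, Nico, Dev, Fay, Bella, Gus, Lila, Xiu, Chen, Kira, Ben, Amir}, |A| = 12.
A ∩ B = {Bella, Gus, Chen, Ben}, so |A ∩ B| = 4.
A ∖ B = {Gita, Nico, Dev, Fay, Lila, Xiu, Kira, Amir}, so |A ∖ B| = 8.
|A ∩ B|/|A| = 4/12, so the statement is false.

False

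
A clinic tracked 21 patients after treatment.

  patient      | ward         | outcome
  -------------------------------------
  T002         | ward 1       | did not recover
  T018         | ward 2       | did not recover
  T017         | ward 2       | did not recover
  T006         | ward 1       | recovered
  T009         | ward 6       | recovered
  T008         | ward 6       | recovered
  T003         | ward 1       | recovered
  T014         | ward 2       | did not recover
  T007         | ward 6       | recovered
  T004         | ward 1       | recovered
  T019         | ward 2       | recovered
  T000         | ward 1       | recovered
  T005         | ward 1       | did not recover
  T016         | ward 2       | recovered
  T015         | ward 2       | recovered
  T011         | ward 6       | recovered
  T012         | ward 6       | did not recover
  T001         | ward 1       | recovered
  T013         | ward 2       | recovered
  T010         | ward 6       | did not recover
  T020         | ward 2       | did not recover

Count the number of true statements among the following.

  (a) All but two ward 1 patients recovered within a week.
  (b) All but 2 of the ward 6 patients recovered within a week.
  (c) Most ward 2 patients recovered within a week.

2

(a) ward 1: |A| = 7, |A ∩ B| = 5; needs |A ∖ B| = 2 — true.
(b) ward 6: |A| = 6, |A ∩ B| = 4; needs |A ∖ B| = 2 — true.
(c) ward 2: |A| = 8, |A ∩ B| = 4; needs |A ∩ B| > |A ∖ B| — false.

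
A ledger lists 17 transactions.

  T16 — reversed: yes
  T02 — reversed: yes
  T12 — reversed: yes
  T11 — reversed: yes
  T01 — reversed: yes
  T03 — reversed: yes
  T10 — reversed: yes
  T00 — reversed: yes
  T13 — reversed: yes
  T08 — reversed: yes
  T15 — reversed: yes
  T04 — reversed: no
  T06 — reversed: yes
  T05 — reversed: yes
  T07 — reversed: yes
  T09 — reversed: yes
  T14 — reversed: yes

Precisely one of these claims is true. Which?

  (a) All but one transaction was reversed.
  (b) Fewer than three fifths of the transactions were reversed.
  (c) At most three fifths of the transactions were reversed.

|A| = 17, |A ∩ B| = 16, |A ∖ B| = 1.
(a) requires |A ∖ B| = 1: true.
(b) requires |A ∩ B| / |A| < 3/5: false.
(c) requires |A ∩ B| / |A| ≤ 3/5: false.

(a)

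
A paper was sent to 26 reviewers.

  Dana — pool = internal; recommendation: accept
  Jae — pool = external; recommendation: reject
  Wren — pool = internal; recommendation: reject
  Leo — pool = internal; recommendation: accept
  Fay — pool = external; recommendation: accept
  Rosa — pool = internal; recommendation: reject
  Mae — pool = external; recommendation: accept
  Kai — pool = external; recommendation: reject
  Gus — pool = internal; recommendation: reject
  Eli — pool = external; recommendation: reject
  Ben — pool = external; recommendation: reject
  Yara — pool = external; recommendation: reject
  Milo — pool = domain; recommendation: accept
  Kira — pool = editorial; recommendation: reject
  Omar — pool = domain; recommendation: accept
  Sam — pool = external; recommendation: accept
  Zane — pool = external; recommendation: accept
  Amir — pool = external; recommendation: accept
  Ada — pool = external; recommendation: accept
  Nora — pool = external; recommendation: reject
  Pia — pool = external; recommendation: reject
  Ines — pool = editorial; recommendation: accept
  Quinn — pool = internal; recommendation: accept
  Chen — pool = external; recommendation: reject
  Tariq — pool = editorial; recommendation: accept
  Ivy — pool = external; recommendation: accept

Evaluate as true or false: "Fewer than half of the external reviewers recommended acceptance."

True

The determiner here denotes the relation: |A ∩ B| < |A ∖ B|.
|A| = 15, |A ∩ B| = 7, |A ∖ B| = 8.
7 < 8, so the statement is true.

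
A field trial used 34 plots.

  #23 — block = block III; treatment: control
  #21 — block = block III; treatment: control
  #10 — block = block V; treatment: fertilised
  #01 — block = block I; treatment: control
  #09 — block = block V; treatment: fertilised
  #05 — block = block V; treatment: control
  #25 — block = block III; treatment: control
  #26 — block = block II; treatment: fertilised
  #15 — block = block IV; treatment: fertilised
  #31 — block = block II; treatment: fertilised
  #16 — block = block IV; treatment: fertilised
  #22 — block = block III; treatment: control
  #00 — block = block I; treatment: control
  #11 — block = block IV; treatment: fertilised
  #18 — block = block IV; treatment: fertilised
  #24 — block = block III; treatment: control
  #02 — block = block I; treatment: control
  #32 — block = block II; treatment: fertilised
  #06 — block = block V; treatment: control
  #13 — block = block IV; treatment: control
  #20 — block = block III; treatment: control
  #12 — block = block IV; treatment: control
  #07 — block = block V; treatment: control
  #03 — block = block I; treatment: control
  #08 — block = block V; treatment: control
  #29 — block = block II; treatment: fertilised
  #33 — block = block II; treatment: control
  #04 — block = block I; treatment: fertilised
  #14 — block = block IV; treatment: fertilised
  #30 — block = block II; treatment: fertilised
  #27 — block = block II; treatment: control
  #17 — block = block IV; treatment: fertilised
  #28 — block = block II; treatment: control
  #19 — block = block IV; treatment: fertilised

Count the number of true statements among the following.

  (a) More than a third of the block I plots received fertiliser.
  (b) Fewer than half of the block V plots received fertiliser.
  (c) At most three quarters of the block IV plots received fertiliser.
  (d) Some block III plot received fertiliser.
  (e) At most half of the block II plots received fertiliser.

(a) block I: |A| = 5, |A ∩ B| = 1; needs |A ∩ B| / |A| > 1/3 — false.
(b) block V: |A| = 6, |A ∩ B| = 2; needs |A ∩ B| < |A ∖ B| — true.
(c) block IV: |A| = 9, |A ∩ B| = 7; needs |A ∩ B| / |A| ≤ 3/4 — false.
(d) block III: |A| = 6, |A ∩ B| = 0; needs A ∩ B ≠ ∅ (|A ∩ B| ≥ 1) — false.
(e) block II: |A| = 8, |A ∩ B| = 5; needs |A ∩ B| ≤ |A ∖ B| — false.

1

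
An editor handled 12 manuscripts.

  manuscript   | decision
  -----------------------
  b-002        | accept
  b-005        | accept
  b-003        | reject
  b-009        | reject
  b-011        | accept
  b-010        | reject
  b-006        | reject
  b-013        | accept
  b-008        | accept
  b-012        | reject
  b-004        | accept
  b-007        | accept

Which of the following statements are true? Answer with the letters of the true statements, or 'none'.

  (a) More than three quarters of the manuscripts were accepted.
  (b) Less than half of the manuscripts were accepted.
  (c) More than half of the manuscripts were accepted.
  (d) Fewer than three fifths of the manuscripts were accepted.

|A| = 12, |A ∩ B| = 7, |A ∖ B| = 5.
(a) |A ∩ B| / |A| > 3/4: fails.
(b) |A ∩ B| < |A ∖ B|: fails.
(c) |A ∩ B| > |A ∖ B|: holds.
(d) |A ∩ B| / |A| < 3/5: holds.

(c), (d)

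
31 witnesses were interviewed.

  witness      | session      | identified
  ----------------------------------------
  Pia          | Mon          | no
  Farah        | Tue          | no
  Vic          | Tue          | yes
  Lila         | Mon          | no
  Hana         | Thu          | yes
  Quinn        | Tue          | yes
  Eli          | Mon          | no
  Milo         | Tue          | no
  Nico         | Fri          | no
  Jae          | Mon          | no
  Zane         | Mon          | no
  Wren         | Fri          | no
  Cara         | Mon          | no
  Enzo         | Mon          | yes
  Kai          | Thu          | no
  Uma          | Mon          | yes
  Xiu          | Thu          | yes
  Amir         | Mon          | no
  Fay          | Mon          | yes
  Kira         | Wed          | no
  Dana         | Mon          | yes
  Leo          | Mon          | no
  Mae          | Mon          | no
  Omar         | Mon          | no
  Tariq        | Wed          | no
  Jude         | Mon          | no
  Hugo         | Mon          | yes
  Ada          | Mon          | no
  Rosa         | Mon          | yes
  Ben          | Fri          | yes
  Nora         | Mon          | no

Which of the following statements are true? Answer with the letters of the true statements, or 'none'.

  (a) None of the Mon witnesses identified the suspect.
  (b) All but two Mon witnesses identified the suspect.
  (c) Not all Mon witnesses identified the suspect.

(c)

|A| = 19, |A ∩ B| = 6, |A ∖ B| = 13.
(a) A ∩ B = ∅ (|A ∩ B| = 0): fails.
(b) |A ∖ B| = 2: fails.
(c) A ⊄ B (|A ∖ B| ≥ 1): holds.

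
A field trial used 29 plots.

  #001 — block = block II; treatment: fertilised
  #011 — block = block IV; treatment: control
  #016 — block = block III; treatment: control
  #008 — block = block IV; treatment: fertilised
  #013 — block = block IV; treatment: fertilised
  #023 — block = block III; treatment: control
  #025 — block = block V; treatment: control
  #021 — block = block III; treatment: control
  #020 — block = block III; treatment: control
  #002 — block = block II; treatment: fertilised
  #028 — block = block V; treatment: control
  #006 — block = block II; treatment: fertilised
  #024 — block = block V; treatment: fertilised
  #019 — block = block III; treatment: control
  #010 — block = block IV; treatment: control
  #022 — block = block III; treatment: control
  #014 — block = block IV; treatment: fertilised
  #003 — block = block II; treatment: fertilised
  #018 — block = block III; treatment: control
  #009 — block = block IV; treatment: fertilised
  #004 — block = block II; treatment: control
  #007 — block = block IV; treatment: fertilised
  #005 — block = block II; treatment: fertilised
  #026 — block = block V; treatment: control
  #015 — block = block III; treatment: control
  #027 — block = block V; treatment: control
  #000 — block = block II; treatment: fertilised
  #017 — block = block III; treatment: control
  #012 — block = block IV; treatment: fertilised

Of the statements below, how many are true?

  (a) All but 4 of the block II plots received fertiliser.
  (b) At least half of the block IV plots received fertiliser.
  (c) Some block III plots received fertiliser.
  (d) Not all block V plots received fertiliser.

2

(a) block II: |A| = 7, |A ∩ B| = 6; needs |A ∖ B| = 4 — false.
(b) block IV: |A| = 8, |A ∩ B| = 6; needs |A ∩ B| ≥ |A ∖ B| — true.
(c) block III: |A| = 9, |A ∩ B| = 0; needs A ∩ B ≠ ∅ (|A ∩ B| ≥ 1) — false.
(d) block V: |A| = 5, |A ∩ B| = 1; needs A ⊄ B (|A ∖ B| ≥ 1) — true.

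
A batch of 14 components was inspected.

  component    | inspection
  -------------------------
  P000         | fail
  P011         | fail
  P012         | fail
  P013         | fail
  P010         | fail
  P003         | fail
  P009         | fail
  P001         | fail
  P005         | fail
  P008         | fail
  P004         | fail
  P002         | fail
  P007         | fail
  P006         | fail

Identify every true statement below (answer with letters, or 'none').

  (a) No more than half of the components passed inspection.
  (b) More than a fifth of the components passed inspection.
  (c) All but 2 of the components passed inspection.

(a)

|A| = 14, |A ∩ B| = 0, |A ∖ B| = 14.
(a) |A ∩ B| ≤ |A ∖ B|: holds.
(b) |A ∩ B| / |A| > 1/5: fails.
(c) |A ∖ B| = 2: fails.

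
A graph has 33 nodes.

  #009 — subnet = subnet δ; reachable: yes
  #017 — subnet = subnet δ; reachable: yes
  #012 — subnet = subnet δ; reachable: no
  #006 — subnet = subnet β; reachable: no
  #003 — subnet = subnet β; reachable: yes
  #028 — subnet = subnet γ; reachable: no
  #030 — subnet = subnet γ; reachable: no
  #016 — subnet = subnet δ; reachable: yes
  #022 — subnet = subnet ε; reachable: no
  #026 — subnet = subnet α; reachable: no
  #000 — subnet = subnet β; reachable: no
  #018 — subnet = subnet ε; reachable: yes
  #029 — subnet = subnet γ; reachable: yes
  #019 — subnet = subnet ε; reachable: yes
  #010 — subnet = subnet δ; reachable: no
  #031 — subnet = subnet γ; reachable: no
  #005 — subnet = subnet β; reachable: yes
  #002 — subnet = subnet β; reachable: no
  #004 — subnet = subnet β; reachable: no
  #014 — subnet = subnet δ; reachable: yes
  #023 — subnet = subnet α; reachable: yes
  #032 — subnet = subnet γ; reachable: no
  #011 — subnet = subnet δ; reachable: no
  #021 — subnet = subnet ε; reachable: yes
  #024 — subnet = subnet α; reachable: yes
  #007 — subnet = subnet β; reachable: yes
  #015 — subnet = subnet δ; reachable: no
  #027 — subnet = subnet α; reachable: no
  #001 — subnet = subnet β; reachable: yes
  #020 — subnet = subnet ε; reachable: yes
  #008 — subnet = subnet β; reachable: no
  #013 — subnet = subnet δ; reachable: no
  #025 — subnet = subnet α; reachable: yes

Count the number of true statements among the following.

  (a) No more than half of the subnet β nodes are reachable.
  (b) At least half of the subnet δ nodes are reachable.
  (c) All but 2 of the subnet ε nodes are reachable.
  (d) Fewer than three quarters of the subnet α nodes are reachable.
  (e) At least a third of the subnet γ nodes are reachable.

(a) subnet β: |A| = 9, |A ∩ B| = 4; needs |A ∩ B| ≤ |A ∖ B| — true.
(b) subnet δ: |A| = 9, |A ∩ B| = 4; needs |A ∩ B| ≥ |A ∖ B| — false.
(c) subnet ε: |A| = 5, |A ∩ B| = 4; needs |A ∖ B| = 2 — false.
(d) subnet α: |A| = 5, |A ∩ B| = 3; needs |A ∩ B| / |A| < 3/4 — true.
(e) subnet γ: |A| = 5, |A ∩ B| = 1; needs |A ∩ B| / |A| ≥ 1/3 — false.

2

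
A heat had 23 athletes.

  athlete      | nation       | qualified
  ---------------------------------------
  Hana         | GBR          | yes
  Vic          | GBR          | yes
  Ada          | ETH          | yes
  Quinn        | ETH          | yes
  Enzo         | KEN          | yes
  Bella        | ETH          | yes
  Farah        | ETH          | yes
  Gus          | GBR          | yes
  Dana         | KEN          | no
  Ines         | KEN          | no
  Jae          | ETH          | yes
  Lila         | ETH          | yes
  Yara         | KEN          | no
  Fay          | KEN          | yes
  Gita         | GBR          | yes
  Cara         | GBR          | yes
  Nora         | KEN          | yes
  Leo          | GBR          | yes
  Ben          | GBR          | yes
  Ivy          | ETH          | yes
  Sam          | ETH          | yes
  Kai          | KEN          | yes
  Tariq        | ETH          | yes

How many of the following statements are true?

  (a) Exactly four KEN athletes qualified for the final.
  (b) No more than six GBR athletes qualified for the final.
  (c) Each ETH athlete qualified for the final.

(a) KEN: |A| = 7, |A ∩ B| = 4; needs |A ∩ B| = 4 — true.
(b) GBR: |A| = 7, |A ∩ B| = 7; needs |A ∩ B| ≤ 6 — false.
(c) ETH: |A| = 9, |A ∩ B| = 9; needs A ⊆ B, i.e. every element of A is in B (|A ∖ B| = 0) — true.

2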